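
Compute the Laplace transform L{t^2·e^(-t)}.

L{t^n·e^(at)} = n!/(s-a)^(n+1), so L{t^2·e^(-t)} = 2/(s+1)^3

Final answer: 2/(s+1)^3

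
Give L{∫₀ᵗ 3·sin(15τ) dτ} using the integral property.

L{∫₀ᵗ f(τ)dτ} = F(s)/s with F(s) = 45/(s² + 225), so the result is (45/(s² + 225))/s = 45/(s(s² + 225))

Final answer: 45/(s(s² + 225))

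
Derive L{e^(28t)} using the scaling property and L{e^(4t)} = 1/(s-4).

Using L{f(at)} = (1/a)F(s/a) with a=7 and f(t) = e^(4t): L{e^(28t)} = (1/7) · 1/((s/7)-4) = (1/7) · 7/(s-28) = 1/(s-28)

Final answer: 1/(s-28)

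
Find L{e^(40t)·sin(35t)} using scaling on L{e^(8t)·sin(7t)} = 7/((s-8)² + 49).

Scaling with a=5: L{e^(40t)·sin(35t)} = (1/5) · 7/((s/5-8)² + 49). Simplifying: 35/((s-40)² + 1225)

Final answer: 35/((s-40)² + 1225)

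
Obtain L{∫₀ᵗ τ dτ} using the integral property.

L{∫₀ᵗ f(τ)dτ} = F(s)/s with f(t) = t. F(s) = 1/s^2, so L{∫₀ᵗ τ dτ} = (1/s^2)/s = 1/s^3. (Check: ∫₀ᵗ τ dτ = t^2/2.)

Final answer: 1/s^3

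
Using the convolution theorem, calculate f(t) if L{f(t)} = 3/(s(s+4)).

3/(s(s+4)) = (3/s)·(1/(s+4)) = L{3}·L{e^(-4t)}. By convolution, f(t) = 3*e^(-4t) = ∫₀ᵗ 3·e^(-4τ) dτ = 3·(1 - e^(-4t))/4

Final answer: 3·(1 - e^(-4t))/4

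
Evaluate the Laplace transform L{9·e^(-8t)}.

L{e^(at)} = 1/(s-a), so L{e^(-8t)} = 1/(s+8). Then L{9·e^(-8t)} = 9/(s+8)

Final answer: 9/(s+8)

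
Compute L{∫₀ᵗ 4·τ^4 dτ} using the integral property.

L{∫₀ᵗ f(τ)dτ} = F(s)/s with f(t) = 4t^4. F(s) = 96/s^5, so L{∫₀ᵗ 4·τ^4 dτ} = (96/s^5)/s = 96/s^6. (Check: ∫₀ᵗ 4·τ^4 dτ = 4t^5/5.)

Final answer: 96/s^6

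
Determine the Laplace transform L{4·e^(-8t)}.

L{e^(at)} = 1/(s-a), so L{e^(-8t)} = 1/(s+8). Then L{4·e^(-8t)} = 4/(s+8)

Final answer: 4/(s+8)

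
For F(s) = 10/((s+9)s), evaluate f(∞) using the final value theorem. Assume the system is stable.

f(∞) = lim_{s→0} sF(s) = lim_{s→0} 10/(s+9) = 10/9

Final answer: 10/9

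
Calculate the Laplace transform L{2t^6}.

L{2t^6} = 2 · L{t^6} = 2 · 720/s^7 = 1440/s^7

Final answer: 1440/s^7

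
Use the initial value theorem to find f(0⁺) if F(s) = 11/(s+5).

f(0⁺) = lim_{s→∞} s·11/(s+5) = lim_{s→∞} 11s/(s+5) = 11

Final answer: 11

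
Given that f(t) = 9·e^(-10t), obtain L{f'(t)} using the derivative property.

f(0) = 9, F(s) = 9/(s+10). L{f'(t)} = s·F(s) - f(0) = 9s/(s+10) - 9 = (9s - 9(s+10))/(s+10) = -90/(s+10)

Final answer: -90/(s+10)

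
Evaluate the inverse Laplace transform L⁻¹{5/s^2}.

L⁻¹{n!/s^(n+1)} = t^n with n=1. So L⁻¹{1/s^2} = t, and L⁻¹{5/s^2} = (5/1)·t = 5·t

Final answer: 5·t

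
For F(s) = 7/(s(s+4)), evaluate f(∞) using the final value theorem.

f(∞) = lim_{s→0} s·7/(s(s+4)) = lim_{s→0} 7/(s+4) = 7/4 = 7/4

Final answer: 7/4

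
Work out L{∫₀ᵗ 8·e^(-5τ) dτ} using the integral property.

L{∫₀ᵗ f(τ)dτ} = F(s)/s with F(s) = 8/(s+5), so L{∫₀ᵗ 8·e^(-5τ) dτ} = 8/(s(s+5))

Final answer: 8/(s(s+5))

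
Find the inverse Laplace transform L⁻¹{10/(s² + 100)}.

L⁻¹{10/(s² + 100)} = sin(10t)

Final answer: sin(10t)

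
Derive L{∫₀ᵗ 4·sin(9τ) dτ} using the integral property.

L{∫₀ᵗ f(τ)dτ} = F(s)/s with F(s) = 36/(s² + 81), so the result is (36/(s² + 81))/s = 36/(s(s² + 81))

Final answer: 36/(s(s² + 81))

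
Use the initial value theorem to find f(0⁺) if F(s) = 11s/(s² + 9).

f(0⁺) = lim_{s→∞} s·11s/(s² + 9) = lim_{s→∞} 11s²/(s² + 9) = 11

Final answer: 11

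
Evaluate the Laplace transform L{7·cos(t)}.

L{cos(ωt)} = s/(s² + ω²), so L{cos(t)} = s/(s² + 1). Then L{7·cos(t)} = 7·s/(s² + 1) = 7s/(s² + 1)

Final answer: 7s/(s² + 1)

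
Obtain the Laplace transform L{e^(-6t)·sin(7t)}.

L{e^(at)·sin(ωt)} = ω/((s-a)² + ω²), so L{e^(-6t)·sin(7t)} = 7/((s+6)² + 49)

Final answer: 7/((s+6)² + 49)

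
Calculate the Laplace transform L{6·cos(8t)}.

L{cos(ωt)} = s/(s² + ω²), so L{cos(8t)} = s/(s² + 64). Then L{6·cos(8t)} = 6·s/(s² + 64) = 6s/(s² + 64)

Final answer: 6s/(s² + 64)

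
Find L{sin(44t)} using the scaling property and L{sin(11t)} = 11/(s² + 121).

Using L{f(at)} = (1/a)F(s/a) with a=4: L{sin(44t)} = (1/4) · 11/((s/4)² + 121) = (1/4) · 11·16/(s² + 1936) = 44/(s² + 1936)

Final answer: 44/(s² + 1936)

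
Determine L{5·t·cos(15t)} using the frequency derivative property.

L{cos(15t)} = s/(s² + 225). Derivative: d/ds[s/(s² + 225)] = [(s² + 225) - s·2s]/(s² + 225)² = (225 - s²)/(s² + 225)². So L{t·cos(15t)} = -F'(s) = (s² - 225)/(s² + 225)². Then L{5·t·cos(15t)} = 5·(s² - 225)/(s² + 225)²

Final answer: 5·(s² - 225)/(s² + 225)²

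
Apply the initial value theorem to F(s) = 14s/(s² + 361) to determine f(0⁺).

f(0⁺) = lim_{s→∞} s·14s/(s² + 361) = lim_{s→∞} 14s²/(s² + 361) = 14

Final answer: 14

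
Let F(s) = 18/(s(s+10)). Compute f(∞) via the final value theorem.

f(∞) = lim_{s→0} s·18/(s(s+10)) = lim_{s→0} 18/(s+10) = 18/10 = 9/5

Final answer: 9/5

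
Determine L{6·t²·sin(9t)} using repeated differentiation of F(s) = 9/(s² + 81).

F(s) = 9/(s² + 81). F'(s) = -18s/(s² + 81)². F''(s) = -18(81 - 3s²)/(s² + 81)³ = (54s² - 1458)/(s² + 81)³. So L{t²·sin(9t)} = (-1)² F''(s) = (54s² - 1458)/(s² + 81)³. Then L{6·t²·sin(9t)} = 6·(54s² - 1458)/(s² + 81)³ = (324s² - 8748)/(s² + 81)³

Final answer: (324s² - 8748)/(s² + 81)³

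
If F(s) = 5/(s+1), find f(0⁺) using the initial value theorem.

f(0⁺) = lim_{s→∞} s·5/(s+1) = lim_{s→∞} 5s/(s+1) = 5

Final answer: 5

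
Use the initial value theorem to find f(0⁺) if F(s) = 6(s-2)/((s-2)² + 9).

f(0⁺) = lim_{s→∞} sF(s) = lim_{s→∞} 6s(s-2)/((s-2)² + 9) = 6

Final answer: 6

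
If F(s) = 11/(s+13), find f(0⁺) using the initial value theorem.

f(0⁺) = lim_{s→∞} s·11/(s+13) = lim_{s→∞} 11s/(s+13) = 11

Final answer: 11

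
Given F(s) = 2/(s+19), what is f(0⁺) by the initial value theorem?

f(0⁺) = lim_{s→∞} s·2/(s+19) = lim_{s→∞} 2s/(s+19) = 2

Final answer: 2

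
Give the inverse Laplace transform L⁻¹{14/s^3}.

L⁻¹{n!/s^(n+1)} = t^n with n=2. So L⁻¹{2/s^3} = t^2, and L⁻¹{14/s^3} = (14/2)·t^2 = 7·t^2

Final answer: 7·t^2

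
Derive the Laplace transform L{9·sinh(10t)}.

L{sinh(ωt)} = ω/(s² - ω²), so L{sinh(10t)} = 10/(s² - 100). Then L{9·sinh(10t)} = 9·10/(s² - 100) = 90/(s² - 100)

Final answer: 90/(s² - 100)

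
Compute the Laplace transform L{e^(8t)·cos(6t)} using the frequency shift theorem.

Frequency shift: L{e^(at)f(t)} = F(s-a). L{e^(8t)·cos(6t)} = (s-8)/((s-8)² + 36)

Final answer: (s-8)/((s-8)² + 36)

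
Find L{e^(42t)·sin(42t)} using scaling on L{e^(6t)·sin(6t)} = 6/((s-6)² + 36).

Scaling with a=7: L{e^(42t)·sin(42t)} = (1/7) · 6/((s/7-6)² + 36). Simplifying: 42/((s-42)² + 1764)

Final answer: 42/((s-42)² + 1764)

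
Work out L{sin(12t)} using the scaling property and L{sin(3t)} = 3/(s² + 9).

Using L{f(at)} = (1/a)F(s/a) with a=4: L{sin(12t)} = (1/4) · 3/((s/4)² + 9) = (1/4) · 3·16/(s² + 144) = 12/(s² + 144)

Final answer: 12/(s² + 144)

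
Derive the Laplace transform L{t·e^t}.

L{t^n·e^(at)} = n!/(s-a)^(n+1), so L{t·e^t} = 1/(s-1)^2

Final answer: 1/(s-1)^2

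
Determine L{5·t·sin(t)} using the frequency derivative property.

L{sin(t)} = 1/(s² + 1). By L{t·f(t)} = -F'(s): -d/ds[1/(s² + 1)] = -(1)·(-2s)/(s² + 1)² = 2s/(s² + 1)². Then L{5·t·sin(t)} = 5·2s/(s² + 1)² = 10s/(s² + 1)²

Final answer: 10s/(s² + 1)²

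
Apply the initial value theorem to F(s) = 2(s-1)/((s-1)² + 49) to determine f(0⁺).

f(0⁺) = lim_{s→∞} sF(s) = lim_{s→∞} 2s(s-1)/((s-1)² + 49) = 2

Final answer: 2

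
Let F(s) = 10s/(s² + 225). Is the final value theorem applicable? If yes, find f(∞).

The final value theorem requires all poles of sF(s) in the left half-plane. sF(s) = 10s²/(s² + 225) has poles at s = ±15i (imaginary axis). Theorem does NOT apply (oscillatory system).

Final answer: Not applicable (oscillatory)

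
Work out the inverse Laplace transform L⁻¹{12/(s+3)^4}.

L⁻¹{n!/(s-a)^(n+1)} = t^n·e^(at) with n=3, a=-3. So L⁻¹{6/(s+3)^4} = t^3·e^(-3t), and L⁻¹{12/(s+3)^4} = (12/6)·t^3·e^(-3t) = 2·t^3·e^(-3t)

Final answer: 2·t^3·e^(-3t)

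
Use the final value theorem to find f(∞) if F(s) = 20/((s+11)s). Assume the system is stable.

f(∞) = lim_{s→0} sF(s) = lim_{s→0} 20/(s+11) = 20/11

Final answer: 20/11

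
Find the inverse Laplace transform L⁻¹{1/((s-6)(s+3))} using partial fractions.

Decompose: A/(s-6) + B/(s+3). A = 1/9, B = -1/9. f(t) = (e^(6t) - e^(-3t))/9

Final answer: (e^(6t) - e^(-3t))/9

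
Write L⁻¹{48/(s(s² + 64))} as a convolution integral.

48/(s(s² + 64)) = (1/s)·(48/(s² + 64)) = L{1}·L{6·sin(8t)}. So f(t) = 1*(6·sin(8t)) = ∫₀ᵗ 6·sin(8τ) dτ

Final answer: ∫₀ᵗ 6·sin(8τ) dτ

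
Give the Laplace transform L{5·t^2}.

L{t^n} = n!/s^(n+1), so L{t^2} = 2/s^3. Then L{5·t^2} = 5·2/s^3 = 10/s^3

Final answer: 10/s^3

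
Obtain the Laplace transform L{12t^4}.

L{12t^4} = 12 · L{t^4} = 12 · 24/s^5 = 288/s^5

Final answer: 288/s^5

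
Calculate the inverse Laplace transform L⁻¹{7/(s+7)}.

L⁻¹{1/(s-a)} = e^(at), so L⁻¹{1/(s+7)} = e^(-7t), and L⁻¹{7/(s+7)} = 7·e^(-7t)

Final answer: 7·e^(-7t)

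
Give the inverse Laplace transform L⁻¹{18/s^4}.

L⁻¹{n!/s^(n+1)} = t^n with n=3. So L⁻¹{6/s^4} = t^3, and L⁻¹{18/s^4} = (18/6)·t^3 = 3·t^3

Final answer: 3·t^3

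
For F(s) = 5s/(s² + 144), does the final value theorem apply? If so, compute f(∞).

The final value theorem requires all poles of sF(s) in the left half-plane. sF(s) = 5s²/(s² + 144) has poles at s = ±12i (imaginary axis). Theorem does NOT apply (oscillatory system).

Final answer: Not applicable (oscillatory)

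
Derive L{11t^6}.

L{t^n} = n!/s^(n+1). So L{11t^6} = 11·6!/s^7 = 7920/s^7

Final answer: 7920/s^7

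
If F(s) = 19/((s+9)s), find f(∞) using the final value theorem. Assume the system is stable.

f(∞) = lim_{s→0} sF(s) = lim_{s→0} 19/(s+9) = 19/9

Final answer: 19/9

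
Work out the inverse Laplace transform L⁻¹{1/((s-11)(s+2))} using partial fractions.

Decompose: A/(s-11) + B/(s+2). A = 1/13, B = -1/13. f(t) = (e^(11t) - e^(-2t))/13

Final answer: (e^(11t) - e^(-2t))/13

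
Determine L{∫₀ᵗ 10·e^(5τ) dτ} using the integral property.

L{∫₀ᵗ f(τ)dτ} = F(s)/s with F(s) = 10/(s-5), so L{∫₀ᵗ 10·e^(5τ) dτ} = 10/(s(s-5))

Final answer: 10/(s(s-5))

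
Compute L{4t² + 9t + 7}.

L{4t² + 9t + 7} = 4·2/s³ + 9/s² + 7/s = 8/s³ + 9/s² + 7/s

Final answer: 8/s³ + 9/s² + 7/s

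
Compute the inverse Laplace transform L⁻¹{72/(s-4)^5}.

L⁻¹{n!/(s-a)^(n+1)} = t^n·e^(at) with n=4, a=4. So L⁻¹{24/(s-4)^5} = t^4·e^(4t), and L⁻¹{72/(s-4)^5} = (72/24)·t^4·e^(4t) = 3·t^4·e^(4t)

Final answer: 3·t^4·e^(4t)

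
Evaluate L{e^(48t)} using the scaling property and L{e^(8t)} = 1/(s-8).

Using L{f(at)} = (1/a)F(s/a) with a=6 and f(t) = e^(8t): L{e^(48t)} = (1/6) · 1/((s/6)-8) = (1/6) · 6/(s-48) = 1/(s-48)

Final answer: 1/(s-48)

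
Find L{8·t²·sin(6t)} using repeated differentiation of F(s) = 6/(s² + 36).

F(s) = 6/(s² + 36). F'(s) = -12s/(s² + 36)². F''(s) = -12(36 - 3s²)/(s² + 36)³ = (36s² - 432)/(s² + 36)³. So L{t²·sin(6t)} = (-1)² F''(s) = (36s² - 432)/(s² + 36)³. Then L{8·t²·sin(6t)} = 8·(36s² - 432)/(s² + 36)³ = (288s² - 3456)/(s² + 36)³

Final answer: (288s² - 3456)/(s² + 36)³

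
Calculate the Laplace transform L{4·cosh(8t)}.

L{cosh(ωt)} = s/(s² - ω²), so L{cosh(8t)} = s/(s² - 64). Then L{4·cosh(8t)} = 4·s/(s² - 64) = 4s/(s² - 64)

Final answer: 4s/(s² - 64)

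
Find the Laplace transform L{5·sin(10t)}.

L{sin(ωt)} = ω/(s² + ω²), so L{sin(10t)} = 10/(s² + 100). Then L{5·sin(10t)} = 5·10/(s² + 100) = 50/(s² + 100)

Final answer: 50/(s² + 100)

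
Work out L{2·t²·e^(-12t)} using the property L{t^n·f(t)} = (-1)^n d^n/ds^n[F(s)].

L{e^(-12t)} = 1/(s+12). d/ds[1/(s+12)] = -1/(s+12)². d²/ds²[1/(s+12)] = 2/(s+12)³. So L{t²·e^(-12t)} = (-1)² · 2/(s+12)³ = 2/(s+12)³. Then L{2·t²·e^(-12t)} = 2·2/(s+12)³ = 4/(s+12)³

Final answer: 4/(s+12)³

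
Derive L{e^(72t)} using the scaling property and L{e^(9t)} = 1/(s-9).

Using L{f(at)} = (1/a)F(s/a) with a=8 and f(t) = e^(9t): L{e^(72t)} = (1/8) · 1/((s/8)-9) = (1/8) · 8/(s-72) = 1/(s-72)

Final answer: 1/(s-72)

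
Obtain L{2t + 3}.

L{2t + 3} = 2·L{t} + 3·L{1} = 2/s² + 3/s

Final answer: 2/s² + 3/s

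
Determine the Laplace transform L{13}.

L{13} = 13 · L{1} = 13/s

Final answer: 13/s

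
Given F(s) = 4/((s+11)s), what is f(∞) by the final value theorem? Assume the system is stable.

f(∞) = lim_{s→0} sF(s) = lim_{s→0} 4/(s+11) = 4/11

Final answer: 4/11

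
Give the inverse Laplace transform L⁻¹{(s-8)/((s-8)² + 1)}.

Using frequency shift, L⁻¹{(s-8)/((s-8)² + 1)} = e^(8t)·cos(t)

Final answer: e^(8t)·cos(t)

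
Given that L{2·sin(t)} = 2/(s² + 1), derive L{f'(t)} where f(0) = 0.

L{f'(t)} = s·F(s) - f(0) = s·2/(s² + 1) - 0 = 2s/(s² + 1)

Final answer: 2s/(s² + 1)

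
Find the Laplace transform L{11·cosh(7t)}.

L{cosh(ωt)} = s/(s² - ω²), so L{cosh(7t)} = s/(s² - 49). Then L{11·cosh(7t)} = 11·s/(s² - 49) = 11s/(s² - 49)

Final answer: 11s/(s² - 49)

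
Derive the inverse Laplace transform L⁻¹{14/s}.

L⁻¹{c/s} = c, so L⁻¹{14/s} = 14

Final answer: 14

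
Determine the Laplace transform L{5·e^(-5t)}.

L{e^(at)} = 1/(s-a), so L{e^(-5t)} = 1/(s+5). Then L{5·e^(-5t)} = 5/(s+5)

Final answer: 5/(s+5)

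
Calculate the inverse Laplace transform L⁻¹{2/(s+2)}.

L⁻¹{1/(s-a)} = e^(at), so L⁻¹{1/(s+2)} = e^(-2t), and L⁻¹{2/(s+2)} = 2·e^(-2t)

Final answer: 2·e^(-2t)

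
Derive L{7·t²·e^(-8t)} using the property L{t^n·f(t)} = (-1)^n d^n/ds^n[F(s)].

L{e^(-8t)} = 1/(s+8). d/ds[1/(s+8)] = -1/(s+8)². d²/ds²[1/(s+8)] = 2/(s+8)³. So L{t²·e^(-8t)} = (-1)² · 2/(s+8)³ = 2/(s+8)³. Then L{7·t²·e^(-8t)} = 7·2/(s+8)³ = 14/(s+8)³

Final answer: 14/(s+8)³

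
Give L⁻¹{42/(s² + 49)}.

This is the form c·a/(s² + a²) with a = 7, c = 6. L⁻¹ = 6·sin(7t)

Final answer: 6·sin(7t)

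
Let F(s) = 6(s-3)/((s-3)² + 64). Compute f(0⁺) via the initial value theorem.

f(0⁺) = lim_{s→∞} sF(s) = lim_{s→∞} 6s(s-3)/((s-3)² + 64) = 6

Final answer: 6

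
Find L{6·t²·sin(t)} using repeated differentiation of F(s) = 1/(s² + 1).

F(s) = 1/(s² + 1). F'(s) = -2s/(s² + 1)². F''(s) = -2(1 - 3s²)/(s² + 1)³ = (6s² - 2)/(s² + 1)³. So L{t²·sin(t)} = (-1)² F''(s) = (6s² - 2)/(s² + 1)³. Then L{6·t²·sin(t)} = 6·(6s² - 2)/(s² + 1)³ = (36s² - 12)/(s² + 1)³

Final answer: (36s² - 12)/(s² + 1)³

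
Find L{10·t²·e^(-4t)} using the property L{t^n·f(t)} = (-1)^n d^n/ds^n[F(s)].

L{e^(-4t)} = 1/(s+4). d/ds[1/(s+4)] = -1/(s+4)². d²/ds²[1/(s+4)] = 2/(s+4)³. So L{t²·e^(-4t)} = (-1)² · 2/(s+4)³ = 2/(s+4)³. Then L{10·t²·e^(-4t)} = 10·2/(s+4)³ = 20/(s+4)³

Final answer: 20/(s+4)³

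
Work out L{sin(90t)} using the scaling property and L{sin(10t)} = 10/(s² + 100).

Using L{f(at)} = (1/a)F(s/a) with a=9: L{sin(90t)} = (1/9) · 10/((s/9)² + 100) = (1/9) · 10·81/(s² + 8100) = 90/(s² + 8100)

Final answer: 90/(s² + 8100)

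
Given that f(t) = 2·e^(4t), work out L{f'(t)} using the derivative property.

f(0) = 2, F(s) = 2/(s-4). L{f'(t)} = s·F(s) - f(0) = 2s/(s-4) - 2 = (2s - 2(s-4))/(s-4) = 8/(s-4)

Final answer: 8/(s-4)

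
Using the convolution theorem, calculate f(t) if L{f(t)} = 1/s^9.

1/s^9 = (1/s)·(1/s^8) = L{1}·L{t^7/5040}. By convolution, f(t) = 1*t^7/5040 = ∫₀ᵗ 1·τ^7/5040 dτ = t^8/40320

Final answer: t^8/40320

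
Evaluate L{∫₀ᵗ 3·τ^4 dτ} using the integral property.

L{∫₀ᵗ f(τ)dτ} = F(s)/s with f(t) = 3t^4. F(s) = 72/s^5, so L{∫₀ᵗ 3·τ^4 dτ} = (72/s^5)/s = 72/s^6. (Check: ∫₀ᵗ 3·τ^4 dτ = 3t^5/5.)

Final answer: 72/s^6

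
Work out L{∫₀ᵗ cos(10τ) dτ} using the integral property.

L{∫₀ᵗ f(τ)dτ} = F(s)/s with F(s) = s/(s² + 100), so the result is (s/(s² + 100))/s = 1/(s² + 100)

Final answer: 1/(s² + 100)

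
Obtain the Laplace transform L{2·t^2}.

L{t^n} = n!/s^(n+1), so L{t^2} = 2/s^3. Then L{2·t^2} = 2·2/s^3 = 4/s^3

Final answer: 4/s^3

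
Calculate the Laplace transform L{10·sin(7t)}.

L{sin(ωt)} = ω/(s² + ω²), so L{sin(7t)} = 7/(s² + 49). Then L{10·sin(7t)} = 10·7/(s² + 49) = 70/(s² + 49)

Final answer: 70/(s² + 49)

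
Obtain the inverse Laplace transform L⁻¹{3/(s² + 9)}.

L⁻¹{3/(s² + 9)} = sin(3t)

Final answer: sin(3t)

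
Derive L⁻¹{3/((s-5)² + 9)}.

Form: b/((s-a)² + b²) → e^(at)sin(bt). With a=5, b=3

Final answer: e^(5t)·sin(3t)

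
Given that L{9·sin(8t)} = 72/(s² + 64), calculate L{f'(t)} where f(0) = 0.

L{f'(t)} = s·F(s) - f(0) = s·72/(s² + 64) - 0 = 72s/(s² + 64)

Final answer: 72s/(s² + 64)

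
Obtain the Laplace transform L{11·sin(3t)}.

L{sin(ωt)} = ω/(s² + ω²), so L{sin(3t)} = 3/(s² + 9). Then L{11·sin(3t)} = 11·3/(s² + 9) = 33/(s² + 9)

Final answer: 33/(s² + 9)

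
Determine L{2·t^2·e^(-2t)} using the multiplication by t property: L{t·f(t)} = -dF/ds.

Using L{t^n·e^(at)} = n!/(s-a)^(n+1), L{t^2·e^(-2t)} = 2/(s+2)^3, so L{2·t^2·e^(-2t)} = 2·2/(s+2)^3 = 4/(s+2)^3

Final answer: 4/(s+2)^3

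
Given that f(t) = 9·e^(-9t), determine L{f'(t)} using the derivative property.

f(0) = 9, F(s) = 9/(s+9). L{f'(t)} = s·F(s) - f(0) = 9s/(s+9) - 9 = (9s - 9(s+9))/(s+9) = -81/(s+9)

Final answer: -81/(s+9)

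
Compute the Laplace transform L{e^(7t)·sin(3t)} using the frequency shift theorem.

Frequency shift: L{e^(at)f(t)} = F(s-a). L{e^(7t)·sin(3t)} = 3/((s-7)² + 9)

Final answer: 3/((s-7)² + 9)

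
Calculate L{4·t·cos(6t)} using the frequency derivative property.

L{cos(6t)} = s/(s² + 36). Derivative: d/ds[s/(s² + 36)] = [(s² + 36) - s·2s]/(s² + 36)² = (36 - s²)/(s² + 36)². So L{t·cos(6t)} = -F'(s) = (s² - 36)/(s² + 36)². Then L{4·t·cos(6t)} = 4·(s² - 36)/(s² + 36)²

Final answer: 4·(s² - 36)/(s² + 36)²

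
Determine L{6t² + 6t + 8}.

L{6t² + 6t + 8} = 6·2/s³ + 6/s² + 8/s = 12/s³ + 6/s² + 8/s

Final answer: 12/s³ + 6/s² + 8/s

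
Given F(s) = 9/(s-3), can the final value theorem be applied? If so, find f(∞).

sF(s) = 9s/(s-3) has a pole at s = 3 in the right half-plane. Theorem does NOT apply (unstable system; f(t) = 9·e^(3t) grows without bound).

Final answer: Not applicable (unstable)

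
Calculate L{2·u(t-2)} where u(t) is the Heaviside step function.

L{u(t-a)} = e^(-as)/s. Here a=2, so L{u(t-2)} = e^(-2s)/s, and L{2·u(t-2)} = 2·e^(-2s)/s

Final answer: 2·e^(-2s)/s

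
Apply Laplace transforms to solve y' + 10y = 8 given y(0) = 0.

sY + 10Y = 8/s. Y = 8/(s(s+10)). Partial fractions: Y = 4/5/s - 4/5/(s+10)

Final answer: y(t) = 4/5(1 - e^(-10t))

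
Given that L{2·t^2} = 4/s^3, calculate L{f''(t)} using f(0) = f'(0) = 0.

L{f''(t)} = s²F(s) - sf(0) - f'(0) = s²·4/s^3 - 0 - 0 = 4/s

Final answer: 4/s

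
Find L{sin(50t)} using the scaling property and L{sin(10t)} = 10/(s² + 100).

Using L{f(at)} = (1/a)F(s/a) with a=5: L{sin(50t)} = (1/5) · 10/((s/5)² + 100) = (1/5) · 10·25/(s² + 2500) = 50/(s² + 2500)

Final answer: 50/(s² + 2500)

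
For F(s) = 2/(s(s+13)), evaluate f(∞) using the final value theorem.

f(∞) = lim_{s→0} s·2/(s(s+13)) = lim_{s→0} 2/(s+13) = 2/13 = 2/13

Final answer: 2/13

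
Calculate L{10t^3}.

L{t^n} = n!/s^(n+1). So L{10t^3} = 10·3!/s^4 = 60/s^4

Final answer: 60/s^4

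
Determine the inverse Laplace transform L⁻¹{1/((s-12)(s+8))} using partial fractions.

Decompose: A/(s-12) + B/(s+8). A = 1/20, B = -1/20. f(t) = (e^(12t) - e^(-8t))/20

Final answer: (e^(12t) - e^(-8t))/20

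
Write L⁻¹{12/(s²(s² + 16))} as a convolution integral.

12/(s²(s² + 16)) = (1/s²)·(12/(s² + 16)) = L{t}·L{3·sin(4t)}. So f(t) = t*(3·sin(4t)) = ∫₀ᵗ 3τ·sin(4(t-τ)) dτ

Final answer: ∫₀ᵗ 3τ·sin(4(t-τ)) dτ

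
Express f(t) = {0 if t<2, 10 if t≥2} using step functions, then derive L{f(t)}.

f(t) = 10·u(t-2). L{u(t-2)} = e^(-2s)/s, so L{f(t)} = 10·e^(-2s)/s

Final answer: 10·e^(-2s)/s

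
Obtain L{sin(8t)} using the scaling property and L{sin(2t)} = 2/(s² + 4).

Using L{f(at)} = (1/a)F(s/a) with a=4: L{sin(8t)} = (1/4) · 2/((s/4)² + 4) = (1/4) · 2·16/(s² + 64) = 8/(s² + 64)

Final answer: 8/(s² + 64)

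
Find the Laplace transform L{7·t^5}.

L{t^n} = n!/s^(n+1), so L{t^5} = 120/s^6. Then L{7·t^5} = 7·120/s^6 = 840/s^6

Final answer: 840/s^6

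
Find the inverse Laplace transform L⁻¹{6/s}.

L⁻¹{c/s} = c, so L⁻¹{6/s} = 6

Final answer: 6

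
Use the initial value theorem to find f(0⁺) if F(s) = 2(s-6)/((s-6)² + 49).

f(0⁺) = lim_{s→∞} sF(s) = lim_{s→∞} 2s(s-6)/((s-6)² + 49) = 2

Final answer: 2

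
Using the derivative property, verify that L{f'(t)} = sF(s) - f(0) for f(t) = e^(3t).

f'(t) = 3e^(3t). Direct: L{f'(t)} = 3/(s-3). Property: s·1/(s-3) - 1 = (s - (s-3))/(s-3) = 3/(s-3). ✓

Final answer: 3/(s-3)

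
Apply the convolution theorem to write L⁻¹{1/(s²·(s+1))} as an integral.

1/(s²·(s+1)) = (1/s^2)·(1/(s+1)) = L{t}·L{e^(-t)}. So f(t) = t*e^(-t) = ∫₀ᵗ τ·e^(-(t-τ)) dτ

Final answer: ∫₀ᵗ τ·e^(-(t-τ)) dτ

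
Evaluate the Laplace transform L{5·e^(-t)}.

L{e^(at)} = 1/(s-a), so L{e^(-t)} = 1/(s+1). Then L{5·e^(-t)} = 5/(s+1)

Final answer: 5/(s+1)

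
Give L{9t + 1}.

L{9t + 1} = 9·L{t} + L{1} = 9/s² + 1/s

Final answer: 9/s² + 1/s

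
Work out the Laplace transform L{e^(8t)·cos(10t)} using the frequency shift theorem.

Frequency shift: L{e^(at)f(t)} = F(s-a). L{e^(8t)·cos(10t)} = (s-8)/((s-8)² + 100)

Final answer: (s-8)/((s-8)² + 100)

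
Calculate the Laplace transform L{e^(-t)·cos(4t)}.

L{e^(at)·cos(ωt)} = (s-a)/((s-a)² + ω²), so L{e^(-t)·cos(4t)} = (s+1)/((s+1)² + 16)

Final answer: (s+1)/((s+1)² + 16)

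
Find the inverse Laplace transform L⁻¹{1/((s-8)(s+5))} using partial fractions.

Decompose: A/(s-8) + B/(s+5). A = 1/13, B = -1/13. f(t) = (e^(8t) - e^(-5t))/13

Final answer: (e^(8t) - e^(-5t))/13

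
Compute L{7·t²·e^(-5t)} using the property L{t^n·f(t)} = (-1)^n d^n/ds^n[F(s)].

L{e^(-5t)} = 1/(s+5). d/ds[1/(s+5)] = -1/(s+5)². d²/ds²[1/(s+5)] = 2/(s+5)³. So L{t²·e^(-5t)} = (-1)² · 2/(s+5)³ = 2/(s+5)³. Then L{7·t²·e^(-5t)} = 7·2/(s+5)³ = 14/(s+5)³

Final answer: 14/(s+5)³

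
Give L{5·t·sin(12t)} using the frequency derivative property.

L{sin(12t)} = 12/(s² + 144). By L{t·f(t)} = -F'(s): -d/ds[12/(s² + 144)] = -(12)·(-2s)/(s² + 144)² = 24s/(s² + 144)². Then L{5·t·sin(12t)} = 5·24s/(s² + 144)² = 120s/(s² + 144)²

Final answer: 120s/(s² + 144)²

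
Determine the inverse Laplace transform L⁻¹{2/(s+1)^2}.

L⁻¹{n!/(s-a)^(n+1)} = t^n·e^(at) with n=1, a=-1. So L⁻¹{1/(s+1)^2} = t·e^(-t), and L⁻¹{2/(s+1)^2} = (2/1)·t·e^(-t) = 2·t·e^(-t)

Final answer: 2·t·e^(-t)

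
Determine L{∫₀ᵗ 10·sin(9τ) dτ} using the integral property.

L{∫₀ᵗ f(τ)dτ} = F(s)/s with F(s) = 90/(s² + 81), so the result is (90/(s² + 81))/s = 90/(s(s² + 81))

Final answer: 90/(s(s² + 81))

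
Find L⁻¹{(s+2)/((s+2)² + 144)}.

Using frequency shift: L⁻¹{(s-a)/((s-a)² + b²)} = e^(at)cos(bt). Here a=-2, b=12

Final answer: e^(-2t)·cos(12t)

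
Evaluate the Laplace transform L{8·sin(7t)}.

L{sin(ωt)} = ω/(s² + ω²), so L{sin(7t)} = 7/(s² + 49). Then L{8·sin(7t)} = 8·7/(s² + 49) = 56/(s² + 49)

Final answer: 56/(s² + 49)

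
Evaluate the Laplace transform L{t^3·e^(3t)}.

L{t^n·e^(at)} = n!/(s-a)^(n+1), so L{t^3·e^(3t)} = 6/(s-3)^4

Final answer: 6/(s-3)^4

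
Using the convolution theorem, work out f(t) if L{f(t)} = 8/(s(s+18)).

8/(s(s+18)) = (8/s)·(1/(s+18)) = L{8}·L{e^(-18t)}. By convolution, f(t) = 8*e^(-18t) = ∫₀ᵗ 8·e^(-18τ) dτ = 8·(1 - e^(-18t))/18

Final answer: 8·(1 - e^(-18t))/18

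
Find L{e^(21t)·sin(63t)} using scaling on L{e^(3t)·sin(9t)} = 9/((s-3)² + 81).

Scaling with a=7: L{e^(21t)·sin(63t)} = (1/7) · 9/((s/7-3)² + 81). Simplifying: 63/((s-21)² + 3969)

Final answer: 63/((s-21)² + 3969)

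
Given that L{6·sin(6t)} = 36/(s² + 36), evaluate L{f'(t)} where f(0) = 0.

L{f'(t)} = s·F(s) - f(0) = s·36/(s² + 36) - 0 = 36s/(s² + 36)

Final answer: 36s/(s² + 36)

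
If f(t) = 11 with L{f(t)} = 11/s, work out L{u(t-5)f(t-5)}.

Time shift theorem: L{u(t-a)f(t-a)} = e^(-as)F(s). Here a=5, F(s) = 11/s, so L{u(t-5)f(t-5)} = e^(-5s)·11/s

Final answer: e^(-5s)·11/s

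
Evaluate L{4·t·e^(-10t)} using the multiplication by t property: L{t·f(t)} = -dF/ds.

Using L{t^n·e^(at)} = n!/(s-a)^(n+1), L{t·e^(-10t)} = 1/(s+10)^2, so L{4·t·e^(-10t)} = 4·1/(s+10)^2 = 4/(s+10)^2

Final answer: 4/(s+10)^2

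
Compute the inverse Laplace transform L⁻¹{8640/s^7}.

L⁻¹{n!/s^(n+1)} = t^n with n=6. So L⁻¹{720/s^7} = t^6, and L⁻¹{8640/s^7} = (8640/720)·t^6 = 12·t^6

Final answer: 12·t^6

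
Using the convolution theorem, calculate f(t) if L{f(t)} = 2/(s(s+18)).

2/(s(s+18)) = (2/s)·(1/(s+18)) = L{2}·L{e^(-18t)}. By convolution, f(t) = 2*e^(-18t) = ∫₀ᵗ 2·e^(-18τ) dτ = 2·(1 - e^(-18t))/18

Final answer: 2·(1 - e^(-18t))/18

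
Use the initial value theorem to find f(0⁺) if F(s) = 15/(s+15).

f(0⁺) = lim_{s→∞} s·15/(s+15) = lim_{s→∞} 15s/(s+15) = 15

Final answer: 15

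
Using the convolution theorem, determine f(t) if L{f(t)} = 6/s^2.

6/s^2 = (6/s)·(1/s) = L{6}·L{1}. By convolution, f(t) = 6*1 = ∫₀ᵗ 6·1 dτ = 6·t

Final answer: 6·t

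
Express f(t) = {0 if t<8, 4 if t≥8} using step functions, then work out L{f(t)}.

f(t) = 4·u(t-8). L{u(t-8)} = e^(-8s)/s, so L{f(t)} = 4·e^(-8s)/s

Final answer: 4·e^(-8s)/s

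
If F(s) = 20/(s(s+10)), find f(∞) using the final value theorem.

f(∞) = lim_{s→0} s·20/(s(s+10)) = lim_{s→0} 20/(s+10) = 20/10 = 2

Final answer: 2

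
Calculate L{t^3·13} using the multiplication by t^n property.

L{13} = 13/s. d^1/ds^1[1/s] = -1/s². d^2/ds^2[1/s] = 2/s^3. d^3/ds^3[1/s] = -6/s^4. So L{t^3} = (-1)^{3}·-6/s^4 = 6/s^4. Then L{t^3·13} = 13·6/s^4 = 78/s^4

Final answer: 78/s^4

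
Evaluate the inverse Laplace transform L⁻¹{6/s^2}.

L⁻¹{n!/s^(n+1)} = t^n with n=1. So L⁻¹{1/s^2} = t, and L⁻¹{6/s^2} = (6/1)·t = 6·t

Final answer: 6·t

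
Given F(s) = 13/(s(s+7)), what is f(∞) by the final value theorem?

f(∞) = lim_{s→0} s·13/(s(s+7)) = lim_{s→0} 13/(s+7) = 13/7 = 13/7

Final answer: 13/7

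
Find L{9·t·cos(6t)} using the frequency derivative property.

L{cos(6t)} = s/(s² + 36). Derivative: d/ds[s/(s² + 36)] = [(s² + 36) - s·2s]/(s² + 36)² = (36 - s²)/(s² + 36)². So L{t·cos(6t)} = -F'(s) = (s² - 36)/(s² + 36)². Then L{9·t·cos(6t)} = 9·(s² - 36)/(s² + 36)²

Final answer: 9·(s² - 36)/(s² + 36)²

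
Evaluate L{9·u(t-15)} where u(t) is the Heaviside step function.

L{u(t-a)} = e^(-as)/s. Here a=15, so L{u(t-15)} = e^(-15s)/s, and L{9·u(t-15)} = 9·e^(-15s)/s

Final answer: 9·e^(-15s)/s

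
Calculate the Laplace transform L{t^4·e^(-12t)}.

L{t^n·e^(at)} = n!/(s-a)^(n+1), so L{t^4·e^(-12t)} = 24/(s+12)^5

Final answer: 24/(s+12)^5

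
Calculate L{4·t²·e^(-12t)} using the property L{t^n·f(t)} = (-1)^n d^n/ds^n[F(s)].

L{e^(-12t)} = 1/(s+12). d/ds[1/(s+12)] = -1/(s+12)². d²/ds²[1/(s+12)] = 2/(s+12)³. So L{t²·e^(-12t)} = (-1)² · 2/(s+12)³ = 2/(s+12)³. Then L{4·t²·e^(-12t)} = 4·2/(s+12)³ = 8/(s+12)³

Final answer: 8/(s+12)³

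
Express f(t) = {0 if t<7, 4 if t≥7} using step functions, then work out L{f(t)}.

f(t) = 4·u(t-7). L{u(t-7)} = e^(-7s)/s, so L{f(t)} = 4·e^(-7s)/s

Final answer: 4·e^(-7s)/s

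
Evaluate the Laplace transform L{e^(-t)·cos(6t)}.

L{e^(at)·cos(ωt)} = (s-a)/((s-a)² + ω²), so L{e^(-t)·cos(6t)} = (s+1)/((s+1)² + 36)

Final answer: (s+1)/((s+1)² + 36)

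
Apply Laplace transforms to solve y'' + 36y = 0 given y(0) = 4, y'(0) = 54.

L{y''} + 36L{y} = 0. s²Y - 4s - 54 + 36Y = 0. Y(s² + 36) = 4s + 54. Y = (4s + 54)/(s² + 36). Inverting: y(t) = 4cos(6t) + 9sin(6t)

Final answer: y(t) = 4cos(6t) + 9sin(6t)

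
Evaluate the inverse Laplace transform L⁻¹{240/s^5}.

L⁻¹{n!/s^(n+1)} = t^n with n=4. So L⁻¹{24/s^5} = t^4, and L⁻¹{240/s^5} = (240/24)·t^4 = 10·t^4

Final answer: 10·t^4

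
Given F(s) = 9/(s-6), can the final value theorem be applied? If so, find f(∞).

sF(s) = 9s/(s-6) has a pole at s = 6 in the right half-plane. Theorem does NOT apply (unstable system; f(t) = 9·e^(6t) grows without bound).

Final answer: Not applicable (unstable)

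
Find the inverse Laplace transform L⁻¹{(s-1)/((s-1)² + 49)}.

Using frequency shift, L⁻¹{(s-1)/((s-1)² + 49)} = e^t·cos(7t)

Final answer: e^t·cos(7t)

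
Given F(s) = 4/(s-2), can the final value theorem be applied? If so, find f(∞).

sF(s) = 4s/(s-2) has a pole at s = 2 in the right half-plane. Theorem does NOT apply (unstable system; f(t) = 4·e^(2t) grows without bound).

Final answer: Not applicable (unstable)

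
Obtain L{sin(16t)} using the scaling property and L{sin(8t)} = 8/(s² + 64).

Using L{f(at)} = (1/a)F(s/a) with a=2: L{sin(16t)} = (1/2) · 8/((s/2)² + 64) = (1/2) · 8·4/(s² + 256) = 16/(s² + 256)

Final answer: 16/(s² + 256)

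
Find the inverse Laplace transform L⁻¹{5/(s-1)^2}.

L⁻¹{n!/(s-a)^(n+1)} = t^n·e^(at) with n=1, a=1. So L⁻¹{1/(s-1)^2} = t·e^t, and L⁻¹{5/(s-1)^2} = (5/1)·t·e^t = 5·t·e^t

Final answer: 5·t·e^t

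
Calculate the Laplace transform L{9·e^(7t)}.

L{e^(at)} = 1/(s-a), so L{e^(7t)} = 1/(s-7). Then L{9·e^(7t)} = 9/(s-7)

Final answer: 9/(s-7)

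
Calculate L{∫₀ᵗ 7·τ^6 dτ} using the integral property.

L{∫₀ᵗ f(τ)dτ} = F(s)/s with f(t) = 7t^6. F(s) = 5040/s^7, so L{∫₀ᵗ 7·τ^6 dτ} = (5040/s^7)/s = 5040/s^8. (Check: ∫₀ᵗ 7·τ^6 dτ = 7t^7/7.)

Final answer: 5040/s^8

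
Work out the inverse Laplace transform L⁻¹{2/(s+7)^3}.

L⁻¹{n!/(s-a)^(n+1)} = t^n·e^(at), so L⁻¹{2/(s+7)^3} = t^2·e^(-7t)

Final answer: t^2·e^(-7t)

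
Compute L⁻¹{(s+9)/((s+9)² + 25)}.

Using frequency shift: L⁻¹{(s-a)/((s-a)² + b²)} = e^(at)cos(bt). Here a=-9, b=5

Final answer: e^(-9t)·cos(5t)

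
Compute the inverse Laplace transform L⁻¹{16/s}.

L⁻¹{c/s} = c, so L⁻¹{16/s} = 16

Final answer: 16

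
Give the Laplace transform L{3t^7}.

L{3t^7} = 3 · L{t^7} = 3 · 5040/s^8 = 15120/s^8

Final answer: 15120/s^8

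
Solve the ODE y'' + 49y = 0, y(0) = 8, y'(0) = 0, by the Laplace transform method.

L{y''} + 49L{y} = 0. s²Y - 8s - 0 + 49Y = 0. Y(s² + 49) = 8s. Y = (8s)/(s² + 49). Inverting: y(t) = 8cos(7t)

Final answer: y(t) = 8cos(7t)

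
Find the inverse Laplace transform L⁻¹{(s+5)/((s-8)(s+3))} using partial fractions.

Using partial fractions, f(t) = (13e^(8t) - 2e^(-3t))/11

Final answer: (13e^(8t) - 2e^(-3t))/11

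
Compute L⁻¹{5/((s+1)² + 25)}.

Form: b/((s-a)² + b²) → e^(at)sin(bt). With a=-1, b=5

Final answer: e^(-t)·sin(5t)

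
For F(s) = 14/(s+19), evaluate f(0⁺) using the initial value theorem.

f(0⁺) = lim_{s→∞} s·14/(s+19) = lim_{s→∞} 14s/(s+19) = 14

Final answer: 14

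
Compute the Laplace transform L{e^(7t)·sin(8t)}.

L{e^(at)·sin(ωt)} = ω/((s-a)² + ω²), so L{e^(7t)·sin(8t)} = 8/((s-7)² + 64)

Final answer: 8/((s-7)² + 64)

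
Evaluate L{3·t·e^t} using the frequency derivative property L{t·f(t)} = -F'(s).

L{e^t} = 1/(s-1). By frequency derivative: L{t·e^t} = -d/ds[1/(s-1)] = -(-1)/(s-1)² = 1/(s-1)². Then L{3·t·e^t} = 3·1/(s-1)² = 3/(s-1)²

Final answer: 3/(s-1)²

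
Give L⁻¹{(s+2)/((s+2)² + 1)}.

Using frequency shift: L⁻¹{(s-a)/((s-a)² + b²)} = e^(at)cos(bt). Here a=-2, b=1

Final answer: e^(-2t)·cos(t)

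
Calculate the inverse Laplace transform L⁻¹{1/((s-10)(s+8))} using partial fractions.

Decompose: A/(s-10) + B/(s+8). A = 1/18, B = -1/18. f(t) = (e^(10t) - e^(-8t))/18

Final answer: (e^(10t) - e^(-8t))/18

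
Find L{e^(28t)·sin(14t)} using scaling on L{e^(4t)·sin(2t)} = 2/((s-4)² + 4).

Scaling with a=7: L{e^(28t)·sin(14t)} = (1/7) · 2/((s/7-4)² + 4). Simplifying: 14/((s-28)² + 196)

Final answer: 14/((s-28)² + 196)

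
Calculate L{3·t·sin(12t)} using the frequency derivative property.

L{sin(12t)} = 12/(s² + 144). By L{t·f(t)} = -F'(s): -d/ds[12/(s² + 144)] = -(12)·(-2s)/(s² + 144)² = 24s/(s² + 144)². Then L{3·t·sin(12t)} = 3·24s/(s² + 144)² = 72s/(s² + 144)²

Final answer: 72s/(s² + 144)²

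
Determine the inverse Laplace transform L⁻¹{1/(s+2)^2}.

L⁻¹{n!/(s-a)^(n+1)} = t^n·e^(at) with n=1, a=-2. So L⁻¹{1/(s+2)^2} = t·e^(-2t)

Final answer: t·e^(-2t)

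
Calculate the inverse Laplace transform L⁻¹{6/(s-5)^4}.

L⁻¹{n!/(s-a)^(n+1)} = t^n·e^(at), so L⁻¹{6/(s-5)^4} = t^3·e^(5t)

Final answer: t^3·e^(5t)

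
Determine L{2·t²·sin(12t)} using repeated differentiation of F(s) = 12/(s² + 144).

F(s) = 12/(s² + 144). F'(s) = -24s/(s² + 144)². F''(s) = -24(144 - 3s²)/(s² + 144)³ = (72s² - 3456)/(s² + 144)³. So L{t²·sin(12t)} = (-1)² F''(s) = (72s² - 3456)/(s² + 144)³. Then L{2·t²·sin(12t)} = 2·(72s² - 3456)/(s² + 144)³ = (144s² - 6912)/(s² + 144)³

Final answer: (144s² - 6912)/(s² + 144)³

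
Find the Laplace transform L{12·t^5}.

L{t^n} = n!/s^(n+1), so L{t^5} = 120/s^6. Then L{12·t^5} = 12·120/s^6 = 1440/s^6

Final answer: 1440/s^6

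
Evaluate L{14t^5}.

L{t^n} = n!/s^(n+1). So L{14t^5} = 14·5!/s^6 = 1680/s^6

Final answer: 1680/s^6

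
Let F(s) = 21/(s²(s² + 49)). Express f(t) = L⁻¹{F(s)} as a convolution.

21/(s²(s² + 49)) = (1/s²)·(21/(s² + 49)) = L{t}·L{3·sin(7t)}. So f(t) = t*(3·sin(7t)) = ∫₀ᵗ 3τ·sin(7(t-τ)) dτ

Final answer: ∫₀ᵗ 3τ·sin(7(t-τ)) dτ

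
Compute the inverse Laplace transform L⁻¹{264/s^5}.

L⁻¹{n!/s^(n+1)} = t^n with n=4. So L⁻¹{24/s^5} = t^4, and L⁻¹{264/s^5} = (264/24)·t^4 = 11·t^4

Final answer: 11·t^4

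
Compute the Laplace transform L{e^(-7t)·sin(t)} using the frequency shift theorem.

Frequency shift: L{e^(at)f(t)} = F(s-a). L{e^(-7t)·sin(t)} = 1/((s+7)² + 1)

Final answer: 1/((s+7)² + 1)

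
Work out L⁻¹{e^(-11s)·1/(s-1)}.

L⁻¹{1/(s-1)} = e^t. By the time shift theorem, L⁻¹{e^(-as)F(s)} = u(t-a)f(t-a) with a=11, so L⁻¹{e^(-11s)·1/(s-1)} = u(t-11)·e^(t-11)

Final answer: u(t-11)·e^(t-11)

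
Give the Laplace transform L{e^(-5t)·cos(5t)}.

L{e^(at)·cos(ωt)} = (s-a)/((s-a)² + ω²), so L{e^(-5t)·cos(5t)} = (s+5)/((s+5)² + 25)

Final answer: (s+5)/((s+5)² + 25)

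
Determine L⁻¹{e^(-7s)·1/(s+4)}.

L⁻¹{1/(s+4)} = e^(-4t). By the time shift theorem, L⁻¹{e^(-as)F(s)} = u(t-a)f(t-a) with a=7, so L⁻¹{e^(-7s)·1/(s+4)} = u(t-7)·e^(-4(t-7))

Final answer: u(t-7)·e^(-4(t-7))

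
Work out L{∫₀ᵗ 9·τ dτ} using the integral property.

L{∫₀ᵗ f(τ)dτ} = F(s)/s with f(t) = 9t. F(s) = 9/s^2, so L{∫₀ᵗ 9·τ dτ} = (9/s^2)/s = 9/s^3. (Check: ∫₀ᵗ 9·τ dτ = 9t^2/2.)

Final answer: 9/s^3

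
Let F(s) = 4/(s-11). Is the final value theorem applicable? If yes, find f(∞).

sF(s) = 4s/(s-11) has a pole at s = 11 in the right half-plane. Theorem does NOT apply (unstable system; f(t) = 4·e^(11t) grows without bound).

Final answer: Not applicable (unstable)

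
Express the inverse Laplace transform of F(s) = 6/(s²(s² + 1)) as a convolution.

6/(s²(s² + 1)) = (1/s²)·(6/(s² + 1)) = L{t}·L{6·sin(t)}. So f(t) = t*(6·sin(t)) = ∫₀ᵗ 6τ·sin((t-τ)) dτ

Final answer: ∫₀ᵗ 6τ·sin((t-τ)) dτ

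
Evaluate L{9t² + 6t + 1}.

L{9t² + 6t + 1} = 9·2/s³ + 6/s² + 1/s = 18/s³ + 6/s² + 1/s

Final answer: 18/s³ + 6/s² + 1/s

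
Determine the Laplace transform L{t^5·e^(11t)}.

L{t^n·e^(at)} = n!/(s-a)^(n+1), so L{t^5·e^(11t)} = 120/(s-11)^6

Final answer: 120/(s-11)^6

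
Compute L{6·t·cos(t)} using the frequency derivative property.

L{cos(t)} = s/(s² + 1). Derivative: d/ds[s/(s² + 1)] = [(s² + 1) - s·2s]/(s² + 1)² = (1 - s²)/(s² + 1)². So L{t·cos(t)} = -F'(s) = (s² - 1)/(s² + 1)². Then L{6·t·cos(t)} = 6·(s² - 1)/(s² + 1)²

Final answer: 6·(s² - 1)/(s² + 1)²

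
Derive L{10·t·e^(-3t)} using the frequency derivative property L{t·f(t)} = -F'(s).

L{e^(-3t)} = 1/(s+3). By frequency derivative: L{t·e^(-3t)} = -d/ds[1/(s+3)] = -(-1)/(s+3)² = 1/(s+3)². Then L{10·t·e^(-3t)} = 10·1/(s+3)² = 10/(s+3)²

Final answer: 10/(s+3)²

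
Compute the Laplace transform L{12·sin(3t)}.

L{sin(ωt)} = ω/(s² + ω²), so L{sin(3t)} = 3/(s² + 9). Then L{12·sin(3t)} = 12·3/(s² + 9) = 36/(s² + 9)

Final answer: 36/(s² + 9)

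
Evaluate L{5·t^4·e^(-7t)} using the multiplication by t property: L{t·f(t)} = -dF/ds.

Using L{t^n·e^(at)} = n!/(s-a)^(n+1), L{t^4·e^(-7t)} = 24/(s+7)^5, so L{5·t^4·e^(-7t)} = 5·24/(s+7)^5 = 120/(s+7)^5

Final answer: 120/(s+7)^5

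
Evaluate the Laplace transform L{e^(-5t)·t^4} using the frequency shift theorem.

L{e^(at)·t^n} = n!/(s-a)^(n+1), so L{e^(-5t)·t^4} = 24/(s+5)^5

Final answer: 24/(s+5)^5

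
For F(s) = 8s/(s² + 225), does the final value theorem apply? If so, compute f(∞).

The final value theorem requires all poles of sF(s) in the left half-plane. sF(s) = 8s²/(s² + 225) has poles at s = ±15i (imaginary axis). Theorem does NOT apply (oscillatory system).

Final answer: Not applicable (oscillatory)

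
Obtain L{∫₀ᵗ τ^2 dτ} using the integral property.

L{∫₀ᵗ f(τ)dτ} = F(s)/s with f(t) = t^2. F(s) = 2/s^3, so L{∫₀ᵗ τ^2 dτ} = (2/s^3)/s = 2/s^4. (Check: ∫₀ᵗ τ^2 dτ = t^3/3.)

Final answer: 2/s^4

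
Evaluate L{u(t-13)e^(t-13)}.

u(t-a)f(t-a) with f(t)=e^t. L{e^t} = 1/(s-1). By time shift: e^(-13s)/(s-1)

Final answer: e^(-13s)/(s-1)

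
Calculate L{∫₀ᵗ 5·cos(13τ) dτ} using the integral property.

L{∫₀ᵗ f(τ)dτ} = F(s)/s with F(s) = 5s/(s² + 169), so the result is (5s/(s² + 169))/s = 5/(s² + 169)

Final answer: 5/(s² + 169)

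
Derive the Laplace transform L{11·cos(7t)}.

L{cos(ωt)} = s/(s² + ω²), so L{cos(7t)} = s/(s² + 49). Then L{11·cos(7t)} = 11·s/(s² + 49) = 11s/(s² + 49)

Final answer: 11s/(s² + 49)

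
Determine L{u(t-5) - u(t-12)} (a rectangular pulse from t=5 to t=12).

L{u(t-a)} = e^(-as)/s. L{u(t-5) - u(t-12)} = (e^(-5s) - e^(-12s))/s

Final answer: (e^(-5s) - e^(-12s))/s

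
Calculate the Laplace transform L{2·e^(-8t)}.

L{e^(at)} = 1/(s-a), so L{e^(-8t)} = 1/(s+8). Then L{2·e^(-8t)} = 2/(s+8)

Final answer: 2/(s+8)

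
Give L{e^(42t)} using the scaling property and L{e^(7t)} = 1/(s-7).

Using L{f(at)} = (1/a)F(s/a) with a=6 and f(t) = e^(7t): L{e^(42t)} = (1/6) · 1/((s/6)-7) = (1/6) · 6/(s-42) = 1/(s-42)

Final answer: 1/(s-42)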